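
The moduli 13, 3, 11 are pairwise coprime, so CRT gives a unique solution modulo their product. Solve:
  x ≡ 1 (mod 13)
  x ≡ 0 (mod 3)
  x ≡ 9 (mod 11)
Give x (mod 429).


Moduli 13, 3, 11 are pairwise coprime; by CRT there is a unique solution modulo M = 13 · 3 · 11 = 429.
Solve pairwise, accumulating the modulus:
  Start with x ≡ 1 (mod 13).
  Combine with x ≡ 0 (mod 3): since gcd(13, 3) = 1, we get a unique residue mod 39.
    Write x = 1 + 13·t and substitute into x ≡ 0 (mod 3): 13·t ≡ 0 − 1 = -1 (mod 3).
    Reduce coefficients mod 3: 1·t ≡ 2 (mod 3).
    So t ≡ 2 (mod 3).
    Then x = 1 + 13·2 = 27, valid modulo lcm(13, 3) = 39: x ≡ 27 (mod 39).
  Combine with x ≡ 9 (mod 11): since gcd(39, 11) = 1, we get a unique residue mod 429.
    Write x = 27 + 39·t and substitute into x ≡ 9 (mod 11): 39·t ≡ 9 − 27 = -18 (mod 11).
    Reduce coefficients mod 11: 6·t ≡ 4 (mod 11).
    The inverse of 6 mod 11 is 2 (since 6·2 = 12 = 1·11 + 1), so t ≡ 2·4 = 8 ≡ 8 (mod 11).
    Then x = 27 + 39·8 = 339, valid modulo lcm(39, 11) = 429: x ≡ 339 (mod 429).
Verify: 339 mod 13 = 1 ✓, 339 mod 3 = 0 ✓, 339 mod 11 = 9 ✓.

x ≡ 339 (mod 429).


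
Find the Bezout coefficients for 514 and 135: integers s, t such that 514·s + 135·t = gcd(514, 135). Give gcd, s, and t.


Euclidean algorithm on (514, 135) — divide until remainder is 0:
  514 = 3 · 135 + 109
  135 = 1 · 109 + 26
  109 = 4 · 26 + 5
  26 = 5 · 5 + 1
  5 = 5 · 1 + 0
gcd(514, 135) = 1.
Track Bezout coefficients alongside the remainders: start with r₀ = 514 = a·1 + b·0 (s = 1, t = 0) and r₁ = 135 = a·0 + b·1 (s = 0, t = 1); each new remainder r_{k+1} = r_{k-1} − q_k·r_k inherits s_{k+1} = s_{k-1} − q_k·s_k, t_{k+1} = t_{k-1} − q_k·t_k, so r_k = a·s_k + b·t_k at every step:
  q = 3: r = 109, s = 1 − 3·0 = 1, t = 0 − 3·1 = -3  (check: 514·1 + 135·(-3) = 109)
  q = 1: r = 26, s = 0 − 1·1 = -1, t = 1 − 1·(-3) = 4  (check: 514·(-1) + 135·4 = 26)
  q = 4: r = 5, s = 1 − 4·(-1) = 5, t = -3 − 4·4 = -19  (check: 514·5 + 135·(-19) = 5)
  q = 5: r = 1, s = -1 − 5·5 = -26, t = 4 − 5·(-19) = 99  (check: 514·(-26) + 135·99 = 1)
The row with r = 1 (the gcd) gives the Bezout coefficients s = -26, t = 99.
Result: 514 · (-26) + 135 · (99) = 1.

gcd(514, 135) = 1; s = -26, t = 99 (check: 514·(-26) + 135·99 = 1).


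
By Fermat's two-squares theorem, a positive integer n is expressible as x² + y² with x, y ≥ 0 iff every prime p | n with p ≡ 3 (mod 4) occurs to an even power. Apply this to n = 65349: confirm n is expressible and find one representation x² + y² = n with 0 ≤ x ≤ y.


Step 1: Factor n = 65349 = 3^2 · 53 · 137.
Step 2: Check the mod-4 condition on each prime factor: 3 ≡ 3 (mod 4), exponent 2 (must be even); 53 ≡ 1 (mod 4), exponent 1; 137 ≡ 1 (mod 4), exponent 1.
All primes ≡ 3 (mod 4) appear to even exponent (or don't appear), so by the two-squares theorem n IS expressible as a sum of two squares.
Step 3: Build a representation. Group n = k² · m with k = 3 and m = 53 · 137 = 7261 (a product of primes ≡ 1 (mod 4)); a representation of m scales to one of n via (k·x)² + (k·y)² = k²(x² + y²). Each prime p ≡ 1 (mod 4) is itself a sum of two squares; find a² by testing p − a² for a perfect square:
  53: 53 − 1² = 52, 53 − 2² = 49 = 7² ⇒ 53 = 2² + 7².
  137: 137 − 1² = 136, 137 − 2² = 133, 137 − 3² = 128, 137 − 4² = 121 = 11² ⇒ 137 = 4² + 11².
  Combine using the Brahmagupta–Fibonacci identity (a² + b²)(c² + d²) = (ac − bd)² + (ad + bc)² = (ac + bd)² + (ad − bc)²:
  53 · 137 = 7261: from (2² + 7²)(4² + 11²), take (2·4 − 7·11, 2·11 + 7·4) = (8 − 77, 22 + 28) = (-69, 50); dropping signs (only squares matter) gives (69, 50); check 69² + 50² = 4761 + 2500 = 7261 ✓.
  Scale by k = 3: (3·69, 3·50) = (207, 150).
Step 4: Order so x ≤ y and verify: 150² + 207² = 22500 + 42849 = 65349 = n. ✓

n = 65349 = 150² + 207² (one valid representation with x ≤ y).


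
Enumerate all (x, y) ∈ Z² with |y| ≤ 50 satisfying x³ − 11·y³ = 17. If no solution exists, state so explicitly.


The equation is x³ - 11y³ = 17. For fixed y, x³ = 11·y³ + 17, so a solution requires the RHS to be a perfect cube.
Strategy: iterate y from -50 to 50, compute RHS = 11·y³ + 17, and check whether it is a (positive or negative) perfect cube.
Check small values of y:
  y = 0: RHS = 17 is not a perfect cube.
  y = 1: RHS = 28 is not a perfect cube.
  y = -1: RHS = 6 is not a perfect cube.
  y = 2: RHS = 105 is not a perfect cube.
  y = -2: RHS = -71 is not a perfect cube.
  y = 3: RHS = 314 is not a perfect cube.
  y = -3: RHS = -280 is not a perfect cube.
Continuing the search up to |y| = 50 finds no solutions either.
No (x, y) in the scanned range satisfies the equation.

No integer solutions with |y| ≤ 50.


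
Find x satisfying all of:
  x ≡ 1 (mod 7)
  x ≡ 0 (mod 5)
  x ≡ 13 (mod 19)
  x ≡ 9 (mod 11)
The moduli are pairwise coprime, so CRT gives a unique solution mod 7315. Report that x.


Product of moduli M = 7 · 5 · 19 · 11 = 7315.
Merge one congruence at a time:
  Start: x ≡ 1 (mod 7).
  Combine with x ≡ 0 (mod 5); new modulus lcm = 35.
    Write x = 1 + 7·t and substitute into x ≡ 0 (mod 5): 7·t ≡ 0 − 1 = -1 (mod 5).
    Reduce coefficients mod 5: 2·t ≡ 4 (mod 5).
    The inverse of 2 mod 5 is 3 (since 2·3 = 6 = 1·5 + 1), so t ≡ 3·4 = 12 ≡ 2 (mod 5).
    Then x = 1 + 7·2 = 15, valid modulo lcm(7, 5) = 35: x ≡ 15 (mod 35).
  Combine with x ≡ 13 (mod 19); new modulus lcm = 665.
    Write x = 15 + 35·t and substitute into x ≡ 13 (mod 19): 35·t ≡ 13 − 15 = -2 (mod 19).
    Reduce coefficients mod 19: 16·t ≡ 17 (mod 19).
    The inverse of 16 mod 19 is 6 (since 16·6 = 96 = 5·19 + 1), so t ≡ 6·17 = 102 ≡ 7 (mod 19).
    Then x = 15 + 35·7 = 260, valid modulo lcm(35, 19) = 665: x ≡ 260 (mod 665).
  Combine with x ≡ 9 (mod 11); new modulus lcm = 7315.
    Write x = 260 + 665·t and substitute into x ≡ 9 (mod 11): 665·t ≡ 9 − 260 = -251 (mod 11).
    Reduce coefficients mod 11: 5·t ≡ 2 (mod 11).
    The inverse of 5 mod 11 is 9 (since 5·9 = 45 = 4·11 + 1), so t ≡ 9·2 = 18 ≡ 7 (mod 11).
    Then x = 260 + 665·7 = 4915, valid modulo lcm(665, 11) = 7315: x ≡ 4915 (mod 7315).
Verify against each original: 4915 mod 7 = 1, 4915 mod 5 = 0, 4915 mod 19 = 13, 4915 mod 11 = 9.

x ≡ 4915 (mod 7315).


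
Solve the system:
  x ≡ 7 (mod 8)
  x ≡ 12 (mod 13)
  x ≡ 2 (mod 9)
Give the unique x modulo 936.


Moduli 8, 13, 9 are pairwise coprime; by CRT there is a unique solution modulo M = 8 · 13 · 9 = 936.
Solve pairwise, accumulating the modulus:
  Start with x ≡ 7 (mod 8).
  Combine with x ≡ 12 (mod 13): since gcd(8, 13) = 1, we get a unique residue mod 104.
    Write x = 7 + 8·t and substitute into x ≡ 12 (mod 13): 8·t ≡ 12 − 7 = 5 (mod 13).
    The inverse of 8 mod 13 is 5 (since 8·5 = 40 = 3·13 + 1), so t ≡ 5·5 = 25 ≡ 12 (mod 13).
    Then x = 7 + 8·12 = 103, valid modulo lcm(8, 13) = 104: x ≡ 103 (mod 104).
  Combine with x ≡ 2 (mod 9): since gcd(104, 9) = 1, we get a unique residue mod 936.
    Write x = 103 + 104·t and substitute into x ≡ 2 (mod 9): 104·t ≡ 2 − 103 = -101 (mod 9).
    Reduce coefficients mod 9: 5·t ≡ 7 (mod 9).
    The inverse of 5 mod 9 is 2 (since 5·2 = 10 = 1·9 + 1), so t ≡ 2·7 = 14 ≡ 5 (mod 9).
    Then x = 103 + 104·5 = 623, valid modulo lcm(104, 9) = 936: x ≡ 623 (mod 936).
Verify: 623 mod 8 = 7 ✓, 623 mod 13 = 12 ✓, 623 mod 9 = 2 ✓.

x ≡ 623 (mod 936).


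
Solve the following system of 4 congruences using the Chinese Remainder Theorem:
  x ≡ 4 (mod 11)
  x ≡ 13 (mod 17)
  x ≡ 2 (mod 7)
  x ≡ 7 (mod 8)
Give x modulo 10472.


Product of moduli M = 11 · 17 · 7 · 8 = 10472.
Merge one congruence at a time:
  Start: x ≡ 4 (mod 11).
  Combine with x ≡ 13 (mod 17); new modulus lcm = 187.
    Write x = 4 + 11·t and substitute into x ≡ 13 (mod 17): 11·t ≡ 13 − 4 = 9 (mod 17).
    The inverse of 11 mod 17 is 14 (since 11·14 = 154 = 9·17 + 1), so t ≡ 14·9 = 126 ≡ 7 (mod 17).
    Then x = 4 + 11·7 = 81, valid modulo lcm(11, 17) = 187: x ≡ 81 (mod 187).
  Combine with x ≡ 2 (mod 7); new modulus lcm = 1309.
    Write x = 81 + 187·t and substitute into x ≡ 2 (mod 7): 187·t ≡ 2 − 81 = -79 (mod 7).
    Reduce coefficients mod 7: 5·t ≡ 5 (mod 7).
    The inverse of 5 mod 7 is 3 (since 5·3 = 15 = 2·7 + 1), so t ≡ 3·5 = 15 ≡ 1 (mod 7).
    Then x = 81 + 187·1 = 268, valid modulo lcm(187, 7) = 1309: x ≡ 268 (mod 1309).
  Combine with x ≡ 7 (mod 8); new modulus lcm = 10472.
    Write x = 268 + 1309·t and substitute into x ≡ 7 (mod 8): 1309·t ≡ 7 − 268 = -261 (mod 8).
    Reduce coefficients mod 8: 5·t ≡ 3 (mod 8).
    The inverse of 5 mod 8 is 5 (since 5·5 = 25 = 3·8 + 1), so t ≡ 5·3 = 15 ≡ 7 (mod 8).
    Then x = 268 + 1309·7 = 9431, valid modulo lcm(1309, 8) = 10472: x ≡ 9431 (mod 10472).
Verify against each original: 9431 mod 11 = 4, 9431 mod 17 = 13, 9431 mod 7 = 2, 9431 mod 8 = 7.

x ≡ 9431 (mod 10472).


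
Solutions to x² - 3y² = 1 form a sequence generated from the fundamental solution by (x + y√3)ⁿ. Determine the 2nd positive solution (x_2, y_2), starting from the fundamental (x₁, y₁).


Step 1: Find the fundamental solution (x₁, y₁) of x² - 3y² = 1.
  Expand √3 as a continued fraction. a₀ = ⌊√3⌋ = 1; iterate m_{k+1} = d_k·a_k − m_k, d_{k+1} = (3 − m_{k+1}²)/d_k, a_{k+1} = ⌊(a₀ + m_{k+1})/d_{k+1}⌋ (starting m₀ = 0, d₀ = 1), with convergents p_k = a_k·p_{k-1} + p_{k-2}, q_k = a_k·q_{k-1} + q_{k-2} (p₋₁ = 1, q₋₁ = 0):
  k = 0: a₀ = 1; p₀/q₀ = 1/1; p₀² − 3·q₀² = 1 − 3 = -2.
  k = 1: m = 1, d = 2, a = ⌊(1 + 1)/2⌋ = 1; p/q = (1·1 + 1)/(1·1 + 0) = 2/1; p² − 3·q² = 4 − 3 = 1.
  The first convergent with p² − 3·q² = 1 gives the fundamental solution (x₁, y₁) = (2, 1).
Step 2: Apply the recurrence (x_{n+1}, y_{n+1}) = (x₁x_n + 3y₁y_n, x₁y_n + y₁x_n) repeatedly.
  From (x_1, y_1) = (2, 1): x_2 = 2·2 + 3·1·1 = 7; y_2 = 2·1 + 1·2 = 4.
Step 3: Verify x_2² - 3·y_2² = 49 - 48 = 1 (should be 1). ✓

(x_1, y_1) = (2, 1); (x_2, y_2) = (7, 4).


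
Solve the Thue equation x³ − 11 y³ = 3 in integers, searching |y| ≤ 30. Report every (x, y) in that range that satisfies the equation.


The equation is x³ - 11y³ = 3. For fixed y, x³ = 11·y³ + 3, so a solution requires the RHS to be a perfect cube.
Strategy: iterate y from -30 to 30, compute RHS = 11·y³ + 3, and check whether it is a (positive or negative) perfect cube.
Check small values of y:
  y = 0: RHS = 3 is not a perfect cube.
  y = 1: RHS = 14 is not a perfect cube.
  y = -1: RHS = -8 = (-2)³ ⇒ x = -2 works.
  y = 2: RHS = 91 is not a perfect cube.
  y = -2: RHS = -85 is not a perfect cube.
  y = 3: RHS = 300 is not a perfect cube.
  y = -3: RHS = -294 is not a perfect cube.
Continuing the search up to |y| = 30 finds no further solutions beyond those listed.
Collected solutions: (-2, -1).

Solutions (with |y| ≤ 30): (-2, -1).


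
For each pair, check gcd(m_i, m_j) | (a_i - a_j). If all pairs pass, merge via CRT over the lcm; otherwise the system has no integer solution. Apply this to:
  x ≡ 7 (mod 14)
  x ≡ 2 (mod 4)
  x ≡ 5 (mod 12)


Moduli 14, 4, 12 are not pairwise coprime, so CRT works modulo lcm(m_i) when all pairwise compatibility conditions hold.
Pairwise compatibility: gcd(m_i, m_j) must divide a_i - a_j for every pair.
Merge one congruence at a time:
  Start: x ≡ 7 (mod 14).
  Combine with x ≡ 2 (mod 4): gcd(14, 4) = 2, and 2 - 7 = -5 is NOT divisible by 2.
    ⇒ system is inconsistent (no integer solution).

No solution (the system is inconsistent).


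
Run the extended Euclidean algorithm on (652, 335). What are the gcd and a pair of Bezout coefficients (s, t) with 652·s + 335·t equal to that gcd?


Euclidean algorithm on (652, 335) — divide until remainder is 0:
  652 = 1 · 335 + 317
  335 = 1 · 317 + 18
  317 = 17 · 18 + 11
  18 = 1 · 11 + 7
  11 = 1 · 7 + 4
  7 = 1 · 4 + 3
  4 = 1 · 3 + 1
  3 = 3 · 1 + 0
gcd(652, 335) = 1.
Track Bezout coefficients alongside the remainders: start with r₀ = 652 = a·1 + b·0 (s = 1, t = 0) and r₁ = 335 = a·0 + b·1 (s = 0, t = 1); each new remainder r_{k+1} = r_{k-1} − q_k·r_k inherits s_{k+1} = s_{k-1} − q_k·s_k, t_{k+1} = t_{k-1} − q_k·t_k, so r_k = a·s_k + b·t_k at every step:
  q = 1: r = 317, s = 1 − 1·0 = 1, t = 0 − 1·1 = -1  (check: 652·1 + 335·(-1) = 317)
  q = 1: r = 18, s = 0 − 1·1 = -1, t = 1 − 1·(-1) = 2  (check: 652·(-1) + 335·2 = 18)
  q = 17: r = 11, s = 1 − 17·(-1) = 18, t = -1 − 17·2 = -35  (check: 652·18 + 335·(-35) = 11)
  q = 1: r = 7, s = -1 − 1·18 = -19, t = 2 − 1·(-35) = 37  (check: 652·(-19) + 335·37 = 7)
  q = 1: r = 4, s = 18 − 1·(-19) = 37, t = -35 − 1·37 = -72  (check: 652·37 + 335·(-72) = 4)
  q = 1: r = 3, s = -19 − 1·37 = -56, t = 37 − 1·(-72) = 109  (check: 652·(-56) + 335·109 = 3)
  q = 1: r = 1, s = 37 − 1·(-56) = 93, t = -72 − 1·109 = -181  (check: 652·93 + 335·(-181) = 1)
The row with r = 1 (the gcd) gives the Bezout coefficients s = 93, t = -181.
Result: 652 · (93) + 335 · (-181) = 1.

gcd(652, 335) = 1; s = 93, t = -181 (check: 652·93 + 335·(-181) = 1).


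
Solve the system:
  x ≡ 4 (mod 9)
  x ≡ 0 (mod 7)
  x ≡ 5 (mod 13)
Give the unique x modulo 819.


Moduli 9, 7, 13 are pairwise coprime; by CRT there is a unique solution modulo M = 9 · 7 · 13 = 819.
Solve pairwise, accumulating the modulus:
  Start with x ≡ 4 (mod 9).
  Combine with x ≡ 0 (mod 7): since gcd(9, 7) = 1, we get a unique residue mod 63.
    Write x = 4 + 9·t and substitute into x ≡ 0 (mod 7): 9·t ≡ 0 − 4 = -4 (mod 7).
    Reduce coefficients mod 7: 2·t ≡ 3 (mod 7).
    The inverse of 2 mod 7 is 4 (since 2·4 = 8 = 1·7 + 1), so t ≡ 4·3 = 12 ≡ 5 (mod 7).
    Then x = 4 + 9·5 = 49, valid modulo lcm(9, 7) = 63: x ≡ 49 (mod 63).
  Combine with x ≡ 5 (mod 13): since gcd(63, 13) = 1, we get a unique residue mod 819.
    Write x = 49 + 63·t and substitute into x ≡ 5 (mod 13): 63·t ≡ 5 − 49 = -44 (mod 13).
    Reduce coefficients mod 13: 11·t ≡ 8 (mod 13).
    The inverse of 11 mod 13 is 6 (since 11·6 = 66 = 5·13 + 1), so t ≡ 6·8 = 48 ≡ 9 (mod 13).
    Then x = 49 + 63·9 = 616, valid modulo lcm(63, 13) = 819: x ≡ 616 (mod 819).
Verify: 616 mod 9 = 4 ✓, 616 mod 7 = 0 ✓, 616 mod 13 = 5 ✓.

x ≡ 616 (mod 819).


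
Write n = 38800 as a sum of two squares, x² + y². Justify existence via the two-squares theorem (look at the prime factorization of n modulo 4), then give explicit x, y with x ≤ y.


Step 1: Factor n = 38800 = 2^4 · 5^2 · 97.
Step 2: Check the mod-4 condition on each prime factor: 2 = 2 (special); 5 ≡ 1 (mod 4), exponent 2; 97 ≡ 1 (mod 4), exponent 1.
All primes ≡ 3 (mod 4) appear to even exponent (or don't appear), so by the two-squares theorem n IS expressible as a sum of two squares.
Step 3: Build a representation. Group n = k² · m with k = 4 and m = 5 · 5 · 97 = 2425 (a product of primes ≡ 1 (mod 4)); a representation of m scales to one of n via (k·x)² + (k·y)² = k²(x² + y²). Each prime p ≡ 1 (mod 4) is itself a sum of two squares; find a² by testing p − a² for a perfect square:
  5: 5 − 1² = 4 = 2² ⇒ 5 = 1² + 2².
  97: 97 − 1² = 96, 97 − 2² = 93, 97 − 3² = 88, 97 − 4² = 81 = 9² ⇒ 97 = 4² + 9².
  Combine using the Brahmagupta–Fibonacci identity (a² + b²)(c² + d²) = (ac − bd)² + (ad + bc)² = (ac + bd)² + (ad − bc)²:
  5 · 5 = 25: from (1² + 2²)(1² + 2²), take (1·1 − 2·2, 1·2 + 2·1) = (1 − 4, 2 + 2) = (-3, 4); dropping signs (only squares matter) gives (3, 4); check 3² + 4² = 9 + 16 = 25 ✓.
  25 · 97 = 2425: from (3² + 4²)(4² + 9²), take (3·4 − 4·9, 3·9 + 4·4) = (12 − 36, 27 + 16) = (-24, 43); dropping signs (only squares matter) gives (24, 43); check 24² + 43² = 576 + 1849 = 2425 ✓.
  Scale by k = 4: (4·24, 4·43) = (96, 172).
Step 4: Order so x ≤ y and verify: 96² + 172² = 9216 + 29584 = 38800 = n. ✓

n = 38800 = 96² + 172² (one valid representation with x ≤ y).


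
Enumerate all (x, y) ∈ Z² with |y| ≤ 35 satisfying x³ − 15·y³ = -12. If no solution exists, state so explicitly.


The equation is x³ - 15y³ = -12. For fixed y, x³ = 15·y³ − 12, so a solution requires the RHS to be a perfect cube.
Strategy: iterate y from -35 to 35, compute RHS = 15·y³ − 12, and check whether it is a (positive or negative) perfect cube.
Check small values of y:
  y = 0: RHS = -12 is not a perfect cube.
  y = 1: RHS = 3 is not a perfect cube.
  y = -1: RHS = -27 = (-3)³ ⇒ x = -3 works.
  y = 2: RHS = 108 is not a perfect cube.
  y = -2: RHS = -132 is not a perfect cube.
  y = 3: RHS = 393 is not a perfect cube.
  y = -3: RHS = -417 is not a perfect cube.
Continuing the search up to |y| = 35 finds no further solutions beyond those listed.
Collected solutions: (-3, -1).

Solutions (with |y| ≤ 35): (-3, -1).


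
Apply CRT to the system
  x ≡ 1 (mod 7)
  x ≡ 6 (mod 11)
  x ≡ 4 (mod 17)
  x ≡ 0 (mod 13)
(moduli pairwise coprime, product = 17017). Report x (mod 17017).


Product of moduli M = 7 · 11 · 17 · 13 = 17017.
Merge one congruence at a time:
  Start: x ≡ 1 (mod 7).
  Combine with x ≡ 6 (mod 11); new modulus lcm = 77.
    Write x = 1 + 7·t and substitute into x ≡ 6 (mod 11): 7·t ≡ 6 − 1 = 5 (mod 11).
    The inverse of 7 mod 11 is 8 (since 7·8 = 56 = 5·11 + 1), so t ≡ 8·5 = 40 ≡ 7 (mod 11).
    Then x = 1 + 7·7 = 50, valid modulo lcm(7, 11) = 77: x ≡ 50 (mod 77).
  Combine with x ≡ 4 (mod 17); new modulus lcm = 1309.
    Write x = 50 + 77·t and substitute into x ≡ 4 (mod 17): 77·t ≡ 4 − 50 = -46 (mod 17).
    Reduce coefficients mod 17: 9·t ≡ 5 (mod 17).
    The inverse of 9 mod 17 is 2 (since 9·2 = 18 = 1·17 + 1), so t ≡ 2·5 = 10 ≡ 10 (mod 17).
    Then x = 50 + 77·10 = 820, valid modulo lcm(77, 17) = 1309: x ≡ 820 (mod 1309).
  Combine with x ≡ 0 (mod 13); new modulus lcm = 17017.
    Write x = 820 + 1309·t and substitute into x ≡ 0 (mod 13): 1309·t ≡ 0 − 820 = -820 (mod 13).
    Reduce coefficients mod 13: 9·t ≡ 12 (mod 13).
    The inverse of 9 mod 13 is 3 (since 9·3 = 27 = 2·13 + 1), so t ≡ 3·12 = 36 ≡ 10 (mod 13).
    Then x = 820 + 1309·10 = 13910, valid modulo lcm(1309, 13) = 17017: x ≡ 13910 (mod 17017).
Verify against each original: 13910 mod 7 = 1, 13910 mod 11 = 6, 13910 mod 17 = 4, 13910 mod 13 = 0.

x ≡ 13910 (mod 17017).


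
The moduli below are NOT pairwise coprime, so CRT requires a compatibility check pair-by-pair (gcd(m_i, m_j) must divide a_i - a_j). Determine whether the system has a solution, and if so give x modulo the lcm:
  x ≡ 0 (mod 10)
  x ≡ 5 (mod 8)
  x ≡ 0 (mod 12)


Moduli 10, 8, 12 are not pairwise coprime, so CRT works modulo lcm(m_i) when all pairwise compatibility conditions hold.
Pairwise compatibility: gcd(m_i, m_j) must divide a_i - a_j for every pair.
Merge one congruence at a time:
  Start: x ≡ 0 (mod 10).
  Combine with x ≡ 5 (mod 8): gcd(10, 8) = 2, and 5 - 0 = 5 is NOT divisible by 2.
    ⇒ system is inconsistent (no integer solution).

No solution (the system is inconsistent).


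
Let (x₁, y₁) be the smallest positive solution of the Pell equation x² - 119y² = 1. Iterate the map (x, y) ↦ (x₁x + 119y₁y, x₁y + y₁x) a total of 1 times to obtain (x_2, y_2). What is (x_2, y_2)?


Step 1: Find the fundamental solution (x₁, y₁) of x² - 119y² = 1.
  Expand √119 as a continued fraction. a₀ = ⌊√119⌋ = 10; iterate m_{k+1} = d_k·a_k − m_k, d_{k+1} = (119 − m_{k+1}²)/d_k, a_{k+1} = ⌊(a₀ + m_{k+1})/d_{k+1}⌋ (starting m₀ = 0, d₀ = 1), with convergents p_k = a_k·p_{k-1} + p_{k-2}, q_k = a_k·q_{k-1} + q_{k-2} (p₋₁ = 1, q₋₁ = 0):
  k = 0: a₀ = 10; p₀/q₀ = 10/1; p₀² − 119·q₀² = 100 − 119 = -19.
  k = 1: m = 10, d = 19, a = ⌊(10 + 10)/19⌋ = 1; p/q = (1·10 + 1)/(1·1 + 0) = 11/1; p² − 119·q² = 121 − 119 = 2.
  k = 2: m = 9, d = 2, a = ⌊(10 + 9)/2⌋ = 9; p/q = (9·11 + 10)/(9·1 + 1) = 109/10; p² − 119·q² = 11881 − 11900 = -19.
  k = 3: m = 9, d = 19, a = ⌊(10 + 9)/19⌋ = 1; p/q = (1·109 + 11)/(1·10 + 1) = 120/11; p² − 119·q² = 14400 − 14399 = 1.
  The first convergent with p² − 119·q² = 1 gives the fundamental solution (x₁, y₁) = (120, 11).
Step 2: Apply the recurrence (x_{n+1}, y_{n+1}) = (x₁x_n + 119y₁y_n, x₁y_n + y₁x_n) repeatedly.
  From (x_1, y_1) = (120, 11): x_2 = 120·120 + 119·11·11 = 28799; y_2 = 120·11 + 11·120 = 2640.
Step 3: Verify x_2² - 119·y_2² = 829382401 - 829382400 = 1 (should be 1). ✓

(x_1, y_1) = (120, 11); (x_2, y_2) = (28799, 2640).


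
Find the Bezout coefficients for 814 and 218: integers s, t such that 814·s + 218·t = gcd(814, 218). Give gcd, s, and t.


Euclidean algorithm on (814, 218) — divide until remainder is 0:
  814 = 3 · 218 + 160
  218 = 1 · 160 + 58
  160 = 2 · 58 + 44
  58 = 1 · 44 + 14
  44 = 3 · 14 + 2
  14 = 7 · 2 + 0
gcd(814, 218) = 2.
Track Bezout coefficients alongside the remainders: start with r₀ = 814 = a·1 + b·0 (s = 1, t = 0) and r₁ = 218 = a·0 + b·1 (s = 0, t = 1); each new remainder r_{k+1} = r_{k-1} − q_k·r_k inherits s_{k+1} = s_{k-1} − q_k·s_k, t_{k+1} = t_{k-1} − q_k·t_k, so r_k = a·s_k + b·t_k at every step:
  q = 3: r = 160, s = 1 − 3·0 = 1, t = 0 − 3·1 = -3  (check: 814·1 + 218·(-3) = 160)
  q = 1: r = 58, s = 0 − 1·1 = -1, t = 1 − 1·(-3) = 4  (check: 814·(-1) + 218·4 = 58)
  q = 2: r = 44, s = 1 − 2·(-1) = 3, t = -3 − 2·4 = -11  (check: 814·3 + 218·(-11) = 44)
  q = 1: r = 14, s = -1 − 1·3 = -4, t = 4 − 1·(-11) = 15  (check: 814·(-4) + 218·15 = 14)
  q = 3: r = 2, s = 3 − 3·(-4) = 15, t = -11 − 3·15 = -56  (check: 814·15 + 218·(-56) = 2)
The row with r = 2 (the gcd) gives the Bezout coefficients s = 15, t = -56.
Result: 814 · (15) + 218 · (-56) = 2.

gcd(814, 218) = 2; s = 15, t = -56 (check: 814·15 + 218·(-56) = 2).


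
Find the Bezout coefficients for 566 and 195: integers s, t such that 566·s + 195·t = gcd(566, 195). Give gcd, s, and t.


Euclidean algorithm on (566, 195) — divide until remainder is 0:
  566 = 2 · 195 + 176
  195 = 1 · 176 + 19
  176 = 9 · 19 + 5
  19 = 3 · 5 + 4
  5 = 1 · 4 + 1
  4 = 4 · 1 + 0
gcd(566, 195) = 1.
Track Bezout coefficients alongside the remainders: start with r₀ = 566 = a·1 + b·0 (s = 1, t = 0) and r₁ = 195 = a·0 + b·1 (s = 0, t = 1); each new remainder r_{k+1} = r_{k-1} − q_k·r_k inherits s_{k+1} = s_{k-1} − q_k·s_k, t_{k+1} = t_{k-1} − q_k·t_k, so r_k = a·s_k + b·t_k at every step:
  q = 2: r = 176, s = 1 − 2·0 = 1, t = 0 − 2·1 = -2  (check: 566·1 + 195·(-2) = 176)
  q = 1: r = 19, s = 0 − 1·1 = -1, t = 1 − 1·(-2) = 3  (check: 566·(-1) + 195·3 = 19)
  q = 9: r = 5, s = 1 − 9·(-1) = 10, t = -2 − 9·3 = -29  (check: 566·10 + 195·(-29) = 5)
  q = 3: r = 4, s = -1 − 3·10 = -31, t = 3 − 3·(-29) = 90  (check: 566·(-31) + 195·90 = 4)
  q = 1: r = 1, s = 10 − 1·(-31) = 41, t = -29 − 1·90 = -119  (check: 566·41 + 195·(-119) = 1)
The row with r = 1 (the gcd) gives the Bezout coefficients s = 41, t = -119.
Result: 566 · (41) + 195 · (-119) = 1.

gcd(566, 195) = 1; s = 41, t = -119 (check: 566·41 + 195·(-119) = 1).


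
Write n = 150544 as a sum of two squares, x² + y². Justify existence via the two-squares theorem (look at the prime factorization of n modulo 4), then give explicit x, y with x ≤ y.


Step 1: Factor n = 150544 = 2^4 · 97^2.
Step 2: Check the mod-4 condition on each prime factor: 2 = 2 (special); 97 ≡ 1 (mod 4), exponent 2.
All primes ≡ 3 (mod 4) appear to even exponent (or don't appear), so by the two-squares theorem n IS expressible as a sum of two squares.
Step 3: Build a representation. Group n = k² · m with k = 4 and m = 97 · 97 = 9409 (a product of primes ≡ 1 (mod 4)); a representation of m scales to one of n via (k·x)² + (k·y)² = k²(x² + y²). Each prime p ≡ 1 (mod 4) is itself a sum of two squares; find a² by testing p − a² for a perfect square:
  97: 97 − 1² = 96, 97 − 2² = 93, 97 − 3² = 88, 97 − 4² = 81 = 9² ⇒ 97 = 4² + 9².
  Combine using the Brahmagupta–Fibonacci identity (a² + b²)(c² + d²) = (ac − bd)² + (ad + bc)² = (ac + bd)² + (ad − bc)²:
  97 · 97 = 9409: from (4² + 9²)(4² + 9²), take (4·4 − 9·9, 4·9 + 9·4) = (16 − 81, 36 + 36) = (-65, 72); dropping signs (only squares matter) gives (65, 72); check 65² + 72² = 4225 + 5184 = 9409 ✓.
  Scale by k = 4: (4·65, 4·72) = (260, 288).
Step 4: Order so x ≤ y and verify: 260² + 288² = 67600 + 82944 = 150544 = n. ✓

n = 150544 = 260² + 288² (one valid representation with x ≤ y).


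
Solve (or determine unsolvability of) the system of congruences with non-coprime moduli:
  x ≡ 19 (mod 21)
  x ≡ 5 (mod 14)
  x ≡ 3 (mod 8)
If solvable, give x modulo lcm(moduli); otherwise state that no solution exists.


Moduli 21, 14, 8 are not pairwise coprime, so CRT works modulo lcm(m_i) when all pairwise compatibility conditions hold.
Pairwise compatibility: gcd(m_i, m_j) must divide a_i - a_j for every pair.
Merge one congruence at a time:
  Start: x ≡ 19 (mod 21).
  Combine with x ≡ 5 (mod 14): gcd(21, 14) = 7; 5 - 19 = -14, which IS divisible by 7, so compatible.
    Write x = 19 + 21·t and substitute into x ≡ 5 (mod 14): 21·t ≡ 5 − 19 = -14 (mod 14).
    Divide the congruence (and modulus) by g = 7: 3·t ≡ -2 (mod 2).
    Reduce coefficients mod 2: 1·t ≡ 0 (mod 2).
    So t ≡ 0 (mod 2).
    Then x = 19 + 21·0 = 19, valid modulo lcm(21, 14) = 42: x ≡ 19 (mod 42).
  Combine with x ≡ 3 (mod 8): gcd(42, 8) = 2; 3 - 19 = -16, which IS divisible by 2, so compatible.
    Write x = 19 + 42·t and substitute into x ≡ 3 (mod 8): 42·t ≡ 3 − 19 = -16 (mod 8).
    Divide the congruence (and modulus) by g = 2: 21·t ≡ -8 (mod 4).
    Reduce coefficients mod 4: 1·t ≡ 0 (mod 4).
    So t ≡ 0 (mod 4).
    Then x = 19 + 42·0 = 19, valid modulo lcm(42, 8) = 168: x ≡ 19 (mod 168).
Verify: 19 mod 21 = 19, 19 mod 14 = 5, 19 mod 8 = 3.

x ≡ 19 (mod 168).


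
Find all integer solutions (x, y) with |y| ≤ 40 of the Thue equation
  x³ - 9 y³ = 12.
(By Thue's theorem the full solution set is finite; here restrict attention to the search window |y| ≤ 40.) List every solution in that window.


The equation is x³ - 9y³ = 12. For fixed y, x³ = 9·y³ + 12, so a solution requires the RHS to be a perfect cube.
Strategy: iterate y from -40 to 40, compute RHS = 9·y³ + 12, and check whether it is a (positive or negative) perfect cube.
Check small values of y:
  y = 0: RHS = 12 is not a perfect cube.
  y = 1: RHS = 21 is not a perfect cube.
  y = -1: RHS = 3 is not a perfect cube.
  y = 2: RHS = 84 is not a perfect cube.
  y = -2: RHS = -60 is not a perfect cube.
  y = 3: RHS = 255 is not a perfect cube.
  y = -3: RHS = -231 is not a perfect cube.
Continuing the search up to |y| = 40 finds no solutions either.
No (x, y) in the scanned range satisfies the equation.

No integer solutions with |y| ≤ 40.


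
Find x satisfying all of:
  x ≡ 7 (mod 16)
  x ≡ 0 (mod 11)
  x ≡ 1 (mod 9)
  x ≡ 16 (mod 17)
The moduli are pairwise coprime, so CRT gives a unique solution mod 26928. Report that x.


Product of moduli M = 16 · 11 · 9 · 17 = 26928.
Merge one congruence at a time:
  Start: x ≡ 7 (mod 16).
  Combine with x ≡ 0 (mod 11); new modulus lcm = 176.
    Write x = 7 + 16·t and substitute into x ≡ 0 (mod 11): 16·t ≡ 0 − 7 = -7 (mod 11).
    Reduce coefficients mod 11: 5·t ≡ 4 (mod 11).
    The inverse of 5 mod 11 is 9 (since 5·9 = 45 = 4·11 + 1), so t ≡ 9·4 = 36 ≡ 3 (mod 11).
    Then x = 7 + 16·3 = 55, valid modulo lcm(16, 11) = 176: x ≡ 55 (mod 176).
  Combine with x ≡ 1 (mod 9); new modulus lcm = 1584.
    Write x = 55 + 176·t and substitute into x ≡ 1 (mod 9): 176·t ≡ 1 − 55 = -54 (mod 9).
    Reduce coefficients mod 9: 5·t ≡ 0 (mod 9).
    The inverse of 5 mod 9 is 2 (since 5·2 = 10 = 1·9 + 1), so t ≡ 2·0 = 0 ≡ 0 (mod 9).
    Then x = 55 + 176·0 = 55, valid modulo lcm(176, 9) = 1584: x ≡ 55 (mod 1584).
  Combine with x ≡ 16 (mod 17); new modulus lcm = 26928.
    Write x = 55 + 1584·t and substitute into x ≡ 16 (mod 17): 1584·t ≡ 16 − 55 = -39 (mod 17).
    Reduce coefficients mod 17: 3·t ≡ 12 (mod 17).
    The inverse of 3 mod 17 is 6 (since 3·6 = 18 = 1·17 + 1), so t ≡ 6·12 = 72 ≡ 4 (mod 17).
    Then x = 55 + 1584·4 = 6391, valid modulo lcm(1584, 17) = 26928: x ≡ 6391 (mod 26928).
Verify against each original: 6391 mod 16 = 7, 6391 mod 11 = 0, 6391 mod 9 = 1, 6391 mod 17 = 16.

x ≡ 6391 (mod 26928).


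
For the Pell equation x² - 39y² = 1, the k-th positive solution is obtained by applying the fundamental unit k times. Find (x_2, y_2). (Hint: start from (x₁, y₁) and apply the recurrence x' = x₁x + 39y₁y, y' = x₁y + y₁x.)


Step 1: Find the fundamental solution (x₁, y₁) of x² - 39y² = 1.
  Expand √39 as a continued fraction. a₀ = ⌊√39⌋ = 6; iterate m_{k+1} = d_k·a_k − m_k, d_{k+1} = (39 − m_{k+1}²)/d_k, a_{k+1} = ⌊(a₀ + m_{k+1})/d_{k+1}⌋ (starting m₀ = 0, d₀ = 1), with convergents p_k = a_k·p_{k-1} + p_{k-2}, q_k = a_k·q_{k-1} + q_{k-2} (p₋₁ = 1, q₋₁ = 0):
  k = 0: a₀ = 6; p₀/q₀ = 6/1; p₀² − 39·q₀² = 36 − 39 = -3.
  k = 1: m = 6, d = 3, a = ⌊(6 + 6)/3⌋ = 4; p/q = (4·6 + 1)/(4·1 + 0) = 25/4; p² − 39·q² = 625 − 624 = 1.
  The first convergent with p² − 39·q² = 1 gives the fundamental solution (x₁, y₁) = (25, 4).
Step 2: Apply the recurrence (x_{n+1}, y_{n+1}) = (x₁x_n + 39y₁y_n, x₁y_n + y₁x_n) repeatedly.
  From (x_1, y_1) = (25, 4): x_2 = 25·25 + 39·4·4 = 1249; y_2 = 25·4 + 4·25 = 200.
Step 3: Verify x_2² - 39·y_2² = 1560001 - 1560000 = 1 (should be 1). ✓

(x_1, y_1) = (25, 4); (x_2, y_2) = (1249, 200).


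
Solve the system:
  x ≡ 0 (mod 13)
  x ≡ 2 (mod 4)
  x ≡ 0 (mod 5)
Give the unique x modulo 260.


Moduli 13, 4, 5 are pairwise coprime; by CRT there is a unique solution modulo M = 13 · 4 · 5 = 260.
Solve pairwise, accumulating the modulus:
  Start with x ≡ 0 (mod 13).
  Combine with x ≡ 2 (mod 4): since gcd(13, 4) = 1, we get a unique residue mod 52.
    Write x = 0 + 13·t and substitute into x ≡ 2 (mod 4): 13·t ≡ 2 − 0 = 2 (mod 4).
    Reduce coefficients mod 4: 1·t ≡ 2 (mod 4).
    So t ≡ 2 (mod 4).
    Then x = 0 + 13·2 = 26, valid modulo lcm(13, 4) = 52: x ≡ 26 (mod 52).
  Combine with x ≡ 0 (mod 5): since gcd(52, 5) = 1, we get a unique residue mod 260.
    Write x = 26 + 52·t and substitute into x ≡ 0 (mod 5): 52·t ≡ 0 − 26 = -26 (mod 5).
    Reduce coefficients mod 5: 2·t ≡ 4 (mod 5).
    The inverse of 2 mod 5 is 3 (since 2·3 = 6 = 1·5 + 1), so t ≡ 3·4 = 12 ≡ 2 (mod 5).
    Then x = 26 + 52·2 = 130, valid modulo lcm(52, 5) = 260: x ≡ 130 (mod 260).
Verify: 130 mod 13 = 0 ✓, 130 mod 4 = 2 ✓, 130 mod 5 = 0 ✓.

x ≡ 130 (mod 260).


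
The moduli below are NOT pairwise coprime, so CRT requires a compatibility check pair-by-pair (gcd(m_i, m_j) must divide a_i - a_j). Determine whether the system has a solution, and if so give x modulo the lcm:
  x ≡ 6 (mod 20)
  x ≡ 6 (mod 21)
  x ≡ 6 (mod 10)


Moduli 20, 21, 10 are not pairwise coprime, so CRT works modulo lcm(m_i) when all pairwise compatibility conditions hold.
Pairwise compatibility: gcd(m_i, m_j) must divide a_i - a_j for every pair.
Merge one congruence at a time:
  Start: x ≡ 6 (mod 20).
  Combine with x ≡ 6 (mod 21): gcd(20, 21) = 1; 6 - 6 = 0, which IS divisible by 1, so compatible.
    Write x = 6 + 20·t and substitute into x ≡ 6 (mod 21): 20·t ≡ 6 − 6 = 0 (mod 21).
    The inverse of 20 mod 21 is 20 (since 20·20 = 400 = 19·21 + 1), so t ≡ 20·0 = 0 ≡ 0 (mod 21).
    Then x = 6 + 20·0 = 6, valid modulo lcm(20, 21) = 420: x ≡ 6 (mod 420).
  Combine with x ≡ 6 (mod 10): gcd(420, 10) = 10; 6 - 6 = 0, which IS divisible by 10, so compatible.
    Write x = 6 + 420·t and substitute into x ≡ 6 (mod 10): 420·t ≡ 6 − 6 = 0 (mod 10).
    Divide the congruence (and modulus) by g = 10: 42·t ≡ 0 (mod 1).
    Modulo 1 every t works; take t = 0.
    Then x = 6 + 420·0 = 6, valid modulo lcm(420, 10) = 420: x ≡ 6 (mod 420).
Verify: 6 mod 20 = 6, 6 mod 21 = 6, 6 mod 10 = 6.

x ≡ 6 (mod 420).


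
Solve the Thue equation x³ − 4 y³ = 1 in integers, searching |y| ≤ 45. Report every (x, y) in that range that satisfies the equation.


The equation is x³ - 4y³ = 1. For fixed y, x³ = 4·y³ + 1, so a solution requires the RHS to be a perfect cube.
Strategy: iterate y from -45 to 45, compute RHS = 4·y³ + 1, and check whether it is a (positive or negative) perfect cube.
Check small values of y:
  y = 0: RHS = 1 = (1)³ ⇒ x = 1 works.
  y = 1: RHS = 5 is not a perfect cube.
  y = -1: RHS = -3 is not a perfect cube.
  y = 2: RHS = 33 is not a perfect cube.
  y = -2: RHS = -31 is not a perfect cube.
  y = 3: RHS = 109 is not a perfect cube.
  y = -3: RHS = -107 is not a perfect cube.
Continuing the search up to |y| = 45 finds no further solutions beyond those listed.
Collected solutions: (1, 0).

Solutions (with |y| ≤ 45): (1, 0).


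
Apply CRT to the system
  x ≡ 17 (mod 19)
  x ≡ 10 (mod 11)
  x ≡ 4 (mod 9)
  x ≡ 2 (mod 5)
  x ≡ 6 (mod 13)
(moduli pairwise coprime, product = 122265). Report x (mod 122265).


Product of moduli M = 19 · 11 · 9 · 5 · 13 = 122265.
Merge one congruence at a time:
  Start: x ≡ 17 (mod 19).
  Combine with x ≡ 10 (mod 11); new modulus lcm = 209.
    Write x = 17 + 19·t and substitute into x ≡ 10 (mod 11): 19·t ≡ 10 − 17 = -7 (mod 11).
    Reduce coefficients mod 11: 8·t ≡ 4 (mod 11).
    The inverse of 8 mod 11 is 7 (since 8·7 = 56 = 5·11 + 1), so t ≡ 7·4 = 28 ≡ 6 (mod 11).
    Then x = 17 + 19·6 = 131, valid modulo lcm(19, 11) = 209: x ≡ 131 (mod 209).
  Combine with x ≡ 4 (mod 9); new modulus lcm = 1881.
    Write x = 131 + 209·t and substitute into x ≡ 4 (mod 9): 209·t ≡ 4 − 131 = -127 (mod 9).
    Reduce coefficients mod 9: 2·t ≡ 8 (mod 9).
    The inverse of 2 mod 9 is 5 (since 2·5 = 10 = 1·9 + 1), so t ≡ 5·8 = 40 ≡ 4 (mod 9).
    Then x = 131 + 209·4 = 967, valid modulo lcm(209, 9) = 1881: x ≡ 967 (mod 1881).
  Combine with x ≡ 2 (mod 5); new modulus lcm = 9405.
    Write x = 967 + 1881·t and substitute into x ≡ 2 (mod 5): 1881·t ≡ 2 − 967 = -965 (mod 5).
    Reduce coefficients mod 5: 1·t ≡ 0 (mod 5).
    So t ≡ 0 (mod 5).
    Then x = 967 + 1881·0 = 967, valid modulo lcm(1881, 5) = 9405: x ≡ 967 (mod 9405).
  Combine with x ≡ 6 (mod 13); new modulus lcm = 122265.
    Write x = 967 + 9405·t and substitute into x ≡ 6 (mod 13): 9405·t ≡ 6 − 967 = -961 (mod 13).
    Reduce coefficients mod 13: 6·t ≡ 1 (mod 13).
    The inverse of 6 mod 13 is 11 (since 6·11 = 66 = 5·13 + 1), so t ≡ 11·1 = 11 ≡ 11 (mod 13).
    Then x = 967 + 9405·11 = 104422, valid modulo lcm(9405, 13) = 122265: x ≡ 104422 (mod 122265).
Verify against each original: 104422 mod 19 = 17, 104422 mod 11 = 10, 104422 mod 9 = 4, 104422 mod 5 = 2, 104422 mod 13 = 6.

x ≡ 104422 (mod 122265).


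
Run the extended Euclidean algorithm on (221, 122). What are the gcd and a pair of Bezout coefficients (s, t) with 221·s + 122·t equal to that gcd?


Euclidean algorithm on (221, 122) — divide until remainder is 0:
  221 = 1 · 122 + 99
  122 = 1 · 99 + 23
  99 = 4 · 23 + 7
  23 = 3 · 7 + 2
  7 = 3 · 2 + 1
  2 = 2 · 1 + 0
gcd(221, 122) = 1.
Track Bezout coefficients alongside the remainders: start with r₀ = 221 = a·1 + b·0 (s = 1, t = 0) and r₁ = 122 = a·0 + b·1 (s = 0, t = 1); each new remainder r_{k+1} = r_{k-1} − q_k·r_k inherits s_{k+1} = s_{k-1} − q_k·s_k, t_{k+1} = t_{k-1} − q_k·t_k, so r_k = a·s_k + b·t_k at every step:
  q = 1: r = 99, s = 1 − 1·0 = 1, t = 0 − 1·1 = -1  (check: 221·1 + 122·(-1) = 99)
  q = 1: r = 23, s = 0 − 1·1 = -1, t = 1 − 1·(-1) = 2  (check: 221·(-1) + 122·2 = 23)
  q = 4: r = 7, s = 1 − 4·(-1) = 5, t = -1 − 4·2 = -9  (check: 221·5 + 122·(-9) = 7)
  q = 3: r = 2, s = -1 − 3·5 = -16, t = 2 − 3·(-9) = 29  (check: 221·(-16) + 122·29 = 2)
  q = 3: r = 1, s = 5 − 3·(-16) = 53, t = -9 − 3·29 = -96  (check: 221·53 + 122·(-96) = 1)
The row with r = 1 (the gcd) gives the Bezout coefficients s = 53, t = -96.
Result: 221 · (53) + 122 · (-96) = 1.

gcd(221, 122) = 1; s = 53, t = -96 (check: 221·53 + 122·(-96) = 1).


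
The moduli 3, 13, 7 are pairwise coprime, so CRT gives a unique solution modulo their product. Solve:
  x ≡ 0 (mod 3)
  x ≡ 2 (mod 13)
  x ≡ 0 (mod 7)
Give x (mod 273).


Moduli 3, 13, 7 are pairwise coprime; by CRT there is a unique solution modulo M = 3 · 13 · 7 = 273.
Solve pairwise, accumulating the modulus:
  Start with x ≡ 0 (mod 3).
  Combine with x ≡ 2 (mod 13): since gcd(3, 13) = 1, we get a unique residue mod 39.
    Write x = 0 + 3·t and substitute into x ≡ 2 (mod 13): 3·t ≡ 2 − 0 = 2 (mod 13).
    The inverse of 3 mod 13 is 9 (since 3·9 = 27 = 2·13 + 1), so t ≡ 9·2 = 18 ≡ 5 (mod 13).
    Then x = 0 + 3·5 = 15, valid modulo lcm(3, 13) = 39: x ≡ 15 (mod 39).
  Combine with x ≡ 0 (mod 7): since gcd(39, 7) = 1, we get a unique residue mod 273.
    Write x = 15 + 39·t and substitute into x ≡ 0 (mod 7): 39·t ≡ 0 − 15 = -15 (mod 7).
    Reduce coefficients mod 7: 4·t ≡ 6 (mod 7).
    The inverse of 4 mod 7 is 2 (since 4·2 = 8 = 1·7 + 1), so t ≡ 2·6 = 12 ≡ 5 (mod 7).
    Then x = 15 + 39·5 = 210, valid modulo lcm(39, 7) = 273: x ≡ 210 (mod 273).
Verify: 210 mod 3 = 0 ✓, 210 mod 13 = 2 ✓, 210 mod 7 = 0 ✓.

x ≡ 210 (mod 273).


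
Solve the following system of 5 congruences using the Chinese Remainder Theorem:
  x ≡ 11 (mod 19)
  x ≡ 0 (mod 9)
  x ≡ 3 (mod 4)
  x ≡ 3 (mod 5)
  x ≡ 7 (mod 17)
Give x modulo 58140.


Product of moduli M = 19 · 9 · 4 · 5 · 17 = 58140.
Merge one congruence at a time:
  Start: x ≡ 11 (mod 19).
  Combine with x ≡ 0 (mod 9); new modulus lcm = 171.
    Write x = 11 + 19·t and substitute into x ≡ 0 (mod 9): 19·t ≡ 0 − 11 = -11 (mod 9).
    Reduce coefficients mod 9: 1·t ≡ 7 (mod 9).
    So t ≡ 7 (mod 9).
    Then x = 11 + 19·7 = 144, valid modulo lcm(19, 9) = 171: x ≡ 144 (mod 171).
  Combine with x ≡ 3 (mod 4); new modulus lcm = 684.
    Write x = 144 + 171·t and substitute into x ≡ 3 (mod 4): 171·t ≡ 3 − 144 = -141 (mod 4).
    Reduce coefficients mod 4: 3·t ≡ 3 (mod 4).
    The inverse of 3 mod 4 is 3 (since 3·3 = 9 = 2·4 + 1), so t ≡ 3·3 = 9 ≡ 1 (mod 4).
    Then x = 144 + 171·1 = 315, valid modulo lcm(171, 4) = 684: x ≡ 315 (mod 684).
  Combine with x ≡ 3 (mod 5); new modulus lcm = 3420.
    Write x = 315 + 684·t and substitute into x ≡ 3 (mod 5): 684·t ≡ 3 − 315 = -312 (mod 5).
    Reduce coefficients mod 5: 4·t ≡ 3 (mod 5).
    The inverse of 4 mod 5 is 4 (since 4·4 = 16 = 3·5 + 1), so t ≡ 4·3 = 12 ≡ 2 (mod 5).
    Then x = 315 + 684·2 = 1683, valid modulo lcm(684, 5) = 3420: x ≡ 1683 (mod 3420).
  Combine with x ≡ 7 (mod 17); new modulus lcm = 58140.
    Write x = 1683 + 3420·t and substitute into x ≡ 7 (mod 17): 3420·t ≡ 7 − 1683 = -1676 (mod 17).
    Reduce coefficients mod 17: 3·t ≡ 7 (mod 17).
    The inverse of 3 mod 17 is 6 (since 3·6 = 18 = 1·17 + 1), so t ≡ 6·7 = 42 ≡ 8 (mod 17).
    Then x = 1683 + 3420·8 = 29043, valid modulo lcm(3420, 17) = 58140: x ≡ 29043 (mod 58140).
Verify against each original: 29043 mod 19 = 11, 29043 mod 9 = 0, 29043 mod 4 = 3, 29043 mod 5 = 3, 29043 mod 17 = 7.

x ≡ 29043 (mod 58140).


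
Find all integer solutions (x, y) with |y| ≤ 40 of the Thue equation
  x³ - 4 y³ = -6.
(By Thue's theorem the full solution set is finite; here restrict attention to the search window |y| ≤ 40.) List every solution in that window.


The equation is x³ - 4y³ = -6. For fixed y, x³ = 4·y³ − 6, so a solution requires the RHS to be a perfect cube.
Strategy: iterate y from -40 to 40, compute RHS = 4·y³ − 6, and check whether it is a (positive or negative) perfect cube.
Check small values of y:
  y = 0: RHS = -6 is not a perfect cube.
  y = 1: RHS = -2 is not a perfect cube.
  y = -1: RHS = -10 is not a perfect cube.
  y = 2: RHS = 26 is not a perfect cube.
  y = -2: RHS = -38 is not a perfect cube.
  y = 3: RHS = 102 is not a perfect cube.
  y = -3: RHS = -114 is not a perfect cube.
Continuing the search up to |y| = 40 finds no solutions either.
No (x, y) in the scanned range satisfies the equation.

No integer solutions with |y| ≤ 40.
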